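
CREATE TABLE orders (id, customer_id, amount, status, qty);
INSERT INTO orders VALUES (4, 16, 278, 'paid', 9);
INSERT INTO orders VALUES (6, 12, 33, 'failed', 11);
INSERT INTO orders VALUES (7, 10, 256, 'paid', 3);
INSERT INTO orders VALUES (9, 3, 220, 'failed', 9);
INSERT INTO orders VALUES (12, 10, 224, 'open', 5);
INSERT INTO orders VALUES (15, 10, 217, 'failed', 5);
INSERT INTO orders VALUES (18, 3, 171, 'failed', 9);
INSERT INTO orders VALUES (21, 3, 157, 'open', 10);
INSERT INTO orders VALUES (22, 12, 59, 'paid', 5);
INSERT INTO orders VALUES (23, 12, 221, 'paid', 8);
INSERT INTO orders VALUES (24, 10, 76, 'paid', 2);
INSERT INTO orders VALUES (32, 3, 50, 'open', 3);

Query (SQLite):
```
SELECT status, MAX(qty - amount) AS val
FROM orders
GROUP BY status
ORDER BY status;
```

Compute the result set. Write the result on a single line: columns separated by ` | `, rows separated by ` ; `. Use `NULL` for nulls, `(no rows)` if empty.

For each row compute qty - amount.
Group by status; take MAX of the expression per group.
  failed: ids {6, 9, 15, 18} → MAX(qty - amount)=-22
  open: ids {12, 21, 32} → MAX(qty - amount)=-47
  paid: ids {4, 7, 22, 23, 24} → MAX(qty - amount)=-54

failed | -22 ; open | -47 ; paid | -54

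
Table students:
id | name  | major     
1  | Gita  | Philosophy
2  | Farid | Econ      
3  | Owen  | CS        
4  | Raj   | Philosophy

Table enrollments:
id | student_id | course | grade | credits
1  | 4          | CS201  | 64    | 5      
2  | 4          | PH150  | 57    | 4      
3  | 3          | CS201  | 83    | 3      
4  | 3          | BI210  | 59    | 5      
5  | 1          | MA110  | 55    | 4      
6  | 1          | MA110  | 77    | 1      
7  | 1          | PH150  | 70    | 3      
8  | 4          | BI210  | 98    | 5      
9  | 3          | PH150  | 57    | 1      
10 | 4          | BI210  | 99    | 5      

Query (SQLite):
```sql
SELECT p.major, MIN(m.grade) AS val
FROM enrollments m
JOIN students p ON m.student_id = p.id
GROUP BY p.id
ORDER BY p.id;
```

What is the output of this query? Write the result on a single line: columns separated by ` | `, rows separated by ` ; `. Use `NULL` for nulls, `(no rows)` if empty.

Philosophy | 55 ; CS | 57 ; Philosophy | 57

Join each enrollments row to its students via student_id.
Group joined rows by students.id; compute MIN(m.grade) per group.
  1: ids {5, 6, 7} → MIN(m.grade)=55
  3: ids {3, 4, 9} → MIN(m.grade)=57
  4: ids {1, 2, 8, 10} → MIN(m.grade)=57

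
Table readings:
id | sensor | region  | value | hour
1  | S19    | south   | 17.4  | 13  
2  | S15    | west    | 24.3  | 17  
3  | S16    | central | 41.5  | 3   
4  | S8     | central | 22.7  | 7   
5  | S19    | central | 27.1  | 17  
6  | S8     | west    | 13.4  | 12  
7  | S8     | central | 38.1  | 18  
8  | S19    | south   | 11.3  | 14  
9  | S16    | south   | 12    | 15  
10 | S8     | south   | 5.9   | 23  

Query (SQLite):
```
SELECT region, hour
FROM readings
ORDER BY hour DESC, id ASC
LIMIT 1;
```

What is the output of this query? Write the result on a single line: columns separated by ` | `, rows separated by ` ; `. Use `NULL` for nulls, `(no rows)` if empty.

south | 23

Sort by hour desc, tiebreak id asc: (23, id=10), (18, id=7), (17, id=2), (17, id=5) …. Take first 1.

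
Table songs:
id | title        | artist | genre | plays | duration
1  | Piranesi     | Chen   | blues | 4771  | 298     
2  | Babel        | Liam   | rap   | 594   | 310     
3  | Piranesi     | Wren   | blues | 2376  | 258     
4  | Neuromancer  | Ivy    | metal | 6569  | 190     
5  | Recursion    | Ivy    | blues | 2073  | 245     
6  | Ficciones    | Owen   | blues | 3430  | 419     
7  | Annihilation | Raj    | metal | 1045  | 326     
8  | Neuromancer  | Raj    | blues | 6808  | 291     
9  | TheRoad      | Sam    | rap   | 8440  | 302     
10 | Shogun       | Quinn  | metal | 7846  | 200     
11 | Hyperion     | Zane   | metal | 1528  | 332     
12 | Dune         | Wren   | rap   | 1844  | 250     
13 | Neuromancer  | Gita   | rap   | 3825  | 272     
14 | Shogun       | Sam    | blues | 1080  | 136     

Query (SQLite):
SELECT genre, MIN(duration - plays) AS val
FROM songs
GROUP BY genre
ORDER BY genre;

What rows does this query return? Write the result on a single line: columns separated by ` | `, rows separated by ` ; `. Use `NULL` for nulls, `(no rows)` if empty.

For each row compute duration - plays.
Group by genre; take MIN of the expression per group.
  blues: ids {1, 3, 5, 6, 8, 14} → MIN(duration - plays)=-6517
  metal: ids {4, 7, 10, 11} → MIN(duration - plays)=-7646
  rap: ids {2, 9, 12, 13} → MIN(duration - plays)=-8138

blues | -6517 ; metal | -7646 ; rap | -8138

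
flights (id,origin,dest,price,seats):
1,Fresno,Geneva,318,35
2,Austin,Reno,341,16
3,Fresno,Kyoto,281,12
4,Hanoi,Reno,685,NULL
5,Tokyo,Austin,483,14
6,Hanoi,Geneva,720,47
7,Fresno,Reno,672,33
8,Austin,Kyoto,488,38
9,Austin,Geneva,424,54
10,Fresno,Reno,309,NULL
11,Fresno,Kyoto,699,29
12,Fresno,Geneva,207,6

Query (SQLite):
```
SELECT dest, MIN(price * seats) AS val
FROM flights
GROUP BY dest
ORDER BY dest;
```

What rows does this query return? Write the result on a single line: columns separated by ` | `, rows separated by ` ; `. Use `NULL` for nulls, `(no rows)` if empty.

Austin | 6762 ; Geneva | 1242 ; Kyoto | 3372 ; Reno | 5456

For each row compute price * seats.
Group by dest; take MIN of the expression per group.
  Austin: ids {5} → MIN(price * seats)=6762
  Geneva: ids {1, 6, 9, 12} → MIN(price * seats)=1242
  Kyoto: ids {3, 8, 11} → MIN(price * seats)=3372
  Reno: ids {2, 4, 7, 10} → MIN(price * seats)=5456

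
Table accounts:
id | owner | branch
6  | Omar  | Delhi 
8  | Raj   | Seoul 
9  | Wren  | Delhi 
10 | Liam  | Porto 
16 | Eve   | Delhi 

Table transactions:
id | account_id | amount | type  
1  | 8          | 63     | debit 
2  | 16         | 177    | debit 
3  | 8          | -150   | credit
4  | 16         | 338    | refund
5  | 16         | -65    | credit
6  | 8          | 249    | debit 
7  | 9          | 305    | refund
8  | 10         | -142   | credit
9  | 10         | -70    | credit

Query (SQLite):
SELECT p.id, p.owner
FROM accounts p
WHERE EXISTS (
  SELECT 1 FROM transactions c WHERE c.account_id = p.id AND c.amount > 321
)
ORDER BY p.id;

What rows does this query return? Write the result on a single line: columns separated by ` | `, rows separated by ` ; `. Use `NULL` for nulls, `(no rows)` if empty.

16 | Eve

For each accounts row, check whether any transactions with matching account_id has amount > 321.
Keep rows where that is true.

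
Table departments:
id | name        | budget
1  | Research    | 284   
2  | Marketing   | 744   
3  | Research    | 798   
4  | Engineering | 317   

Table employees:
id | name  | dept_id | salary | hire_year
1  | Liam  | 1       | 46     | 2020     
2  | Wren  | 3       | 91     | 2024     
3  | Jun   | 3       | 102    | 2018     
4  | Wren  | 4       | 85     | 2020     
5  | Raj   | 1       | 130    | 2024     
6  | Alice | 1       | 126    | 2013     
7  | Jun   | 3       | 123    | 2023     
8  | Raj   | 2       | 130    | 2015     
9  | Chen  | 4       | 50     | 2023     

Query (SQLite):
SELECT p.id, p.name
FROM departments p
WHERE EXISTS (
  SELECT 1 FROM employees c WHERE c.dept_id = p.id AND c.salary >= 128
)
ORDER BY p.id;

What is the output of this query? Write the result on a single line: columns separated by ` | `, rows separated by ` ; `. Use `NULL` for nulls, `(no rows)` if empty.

1 | Research ; 2 | Marketing

For each departments row, check whether any employees with matching dept_id has salary >= 128.
Keep rows where that is true.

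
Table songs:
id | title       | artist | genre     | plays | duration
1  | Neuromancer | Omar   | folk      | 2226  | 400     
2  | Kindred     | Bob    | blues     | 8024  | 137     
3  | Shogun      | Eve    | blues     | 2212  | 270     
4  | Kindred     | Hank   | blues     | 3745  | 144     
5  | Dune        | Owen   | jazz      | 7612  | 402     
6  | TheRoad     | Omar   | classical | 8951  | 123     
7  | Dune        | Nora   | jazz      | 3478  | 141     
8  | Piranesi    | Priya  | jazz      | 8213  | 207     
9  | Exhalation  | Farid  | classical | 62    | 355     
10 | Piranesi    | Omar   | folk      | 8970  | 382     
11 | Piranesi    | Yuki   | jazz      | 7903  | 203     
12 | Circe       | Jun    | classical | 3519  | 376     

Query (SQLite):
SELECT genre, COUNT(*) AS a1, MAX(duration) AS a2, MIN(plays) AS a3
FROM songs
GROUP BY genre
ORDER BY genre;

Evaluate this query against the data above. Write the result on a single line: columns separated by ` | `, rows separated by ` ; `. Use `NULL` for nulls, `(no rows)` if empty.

blues | 3 | 270 | 2212 ; classical | 3 | 376 | 62 ; folk | 2 | 400 | 2226 ; jazz | 4 | 402 | 3478

Group songs by genre.
Per group compute: COUNT(*), MAX(duration), MIN(plays).
  blues: ids {2, 3, 4} → COUNT(*)=3, MAX(duration)=270, MIN(plays)=2212
  classical: ids {6, 9, 12} → COUNT(*)=3, MAX(duration)=376, MIN(plays)=62
  folk: ids {1, 10} → COUNT(*)=2, MAX(duration)=400, MIN(plays)=2226
  jazz: ids {5, 7, 8, 11} → COUNT(*)=4, MAX(duration)=402, MIN(plays)=3478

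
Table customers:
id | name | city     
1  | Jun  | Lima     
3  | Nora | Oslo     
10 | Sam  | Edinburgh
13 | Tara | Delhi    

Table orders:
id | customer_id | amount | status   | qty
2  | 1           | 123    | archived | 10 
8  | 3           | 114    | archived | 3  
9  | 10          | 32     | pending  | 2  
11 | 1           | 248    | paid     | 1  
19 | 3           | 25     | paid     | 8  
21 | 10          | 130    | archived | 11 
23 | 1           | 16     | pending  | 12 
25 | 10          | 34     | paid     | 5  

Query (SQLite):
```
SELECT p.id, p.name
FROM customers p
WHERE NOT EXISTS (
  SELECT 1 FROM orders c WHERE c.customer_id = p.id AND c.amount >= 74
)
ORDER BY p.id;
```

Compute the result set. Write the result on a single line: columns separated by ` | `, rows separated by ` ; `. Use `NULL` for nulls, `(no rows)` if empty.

For each customers row, check whether any orders with matching customer_id has amount >= 74.
Keep rows where that is false.

13 | Tara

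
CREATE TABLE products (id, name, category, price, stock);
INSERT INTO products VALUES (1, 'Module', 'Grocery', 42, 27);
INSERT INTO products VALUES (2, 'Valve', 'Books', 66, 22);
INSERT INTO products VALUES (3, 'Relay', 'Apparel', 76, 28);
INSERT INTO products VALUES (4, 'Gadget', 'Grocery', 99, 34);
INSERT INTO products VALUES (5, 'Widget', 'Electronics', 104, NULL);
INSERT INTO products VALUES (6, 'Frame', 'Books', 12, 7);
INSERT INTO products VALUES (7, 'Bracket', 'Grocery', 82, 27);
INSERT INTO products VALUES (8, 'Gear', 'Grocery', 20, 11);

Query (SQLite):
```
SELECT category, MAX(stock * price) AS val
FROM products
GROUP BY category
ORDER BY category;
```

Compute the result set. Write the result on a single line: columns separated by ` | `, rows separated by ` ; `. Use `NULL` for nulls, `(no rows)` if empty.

For each row compute stock * price.
Group by category; take MAX of the expression per group.
  Apparel: ids {3} → MAX(stock * price)=2128
  Books: ids {2, 6} → MAX(stock * price)=1452
  Electronics: ids {5} → MAX(stock * price)=NULL
  Grocery: ids {1, 4, 7, 8} → MAX(stock * price)=3366

Apparel | 2128 ; Books | 1452 ; Electronics | NULL ; Grocery | 3366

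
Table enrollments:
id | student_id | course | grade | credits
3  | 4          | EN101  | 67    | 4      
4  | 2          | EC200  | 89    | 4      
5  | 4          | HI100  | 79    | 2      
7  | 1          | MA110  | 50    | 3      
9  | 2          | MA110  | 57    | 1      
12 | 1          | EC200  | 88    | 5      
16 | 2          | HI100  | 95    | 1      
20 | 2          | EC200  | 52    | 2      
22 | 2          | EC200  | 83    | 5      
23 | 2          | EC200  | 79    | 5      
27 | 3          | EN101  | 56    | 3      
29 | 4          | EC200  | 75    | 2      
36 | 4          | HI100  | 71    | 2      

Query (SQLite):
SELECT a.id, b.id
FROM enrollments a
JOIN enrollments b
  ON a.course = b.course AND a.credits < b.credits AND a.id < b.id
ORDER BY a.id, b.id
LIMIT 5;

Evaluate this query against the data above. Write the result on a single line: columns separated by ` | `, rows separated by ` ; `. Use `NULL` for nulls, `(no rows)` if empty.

Pairs (a,b) with same course, a.credits < b.credits, a.id < b.id.
course groups: EC200:{4,12,20,22,23,29} EN101:{3,27} HI100:{5,16,36} MA110:{7,9}
Ordered by (a.id, b.id); first 5.

4 | 12 ; 4 | 22 ; 4 | 23 ; 16 | 36 ; 20 | 22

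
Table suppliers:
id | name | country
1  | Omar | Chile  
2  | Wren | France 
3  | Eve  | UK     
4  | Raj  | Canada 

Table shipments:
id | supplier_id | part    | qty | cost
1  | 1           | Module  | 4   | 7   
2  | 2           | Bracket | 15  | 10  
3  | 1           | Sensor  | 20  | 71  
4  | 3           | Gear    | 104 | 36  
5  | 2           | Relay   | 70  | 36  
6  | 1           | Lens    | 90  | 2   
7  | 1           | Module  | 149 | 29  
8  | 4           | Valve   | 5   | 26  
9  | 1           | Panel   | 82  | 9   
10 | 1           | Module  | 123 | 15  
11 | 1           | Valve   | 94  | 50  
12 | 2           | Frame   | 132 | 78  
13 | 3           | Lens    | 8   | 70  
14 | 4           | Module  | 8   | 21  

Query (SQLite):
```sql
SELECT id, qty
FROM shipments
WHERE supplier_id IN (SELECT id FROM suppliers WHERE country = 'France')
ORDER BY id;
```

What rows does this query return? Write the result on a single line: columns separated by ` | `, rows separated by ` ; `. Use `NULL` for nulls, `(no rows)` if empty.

2 | 15 ; 5 | 70 ; 12 | 132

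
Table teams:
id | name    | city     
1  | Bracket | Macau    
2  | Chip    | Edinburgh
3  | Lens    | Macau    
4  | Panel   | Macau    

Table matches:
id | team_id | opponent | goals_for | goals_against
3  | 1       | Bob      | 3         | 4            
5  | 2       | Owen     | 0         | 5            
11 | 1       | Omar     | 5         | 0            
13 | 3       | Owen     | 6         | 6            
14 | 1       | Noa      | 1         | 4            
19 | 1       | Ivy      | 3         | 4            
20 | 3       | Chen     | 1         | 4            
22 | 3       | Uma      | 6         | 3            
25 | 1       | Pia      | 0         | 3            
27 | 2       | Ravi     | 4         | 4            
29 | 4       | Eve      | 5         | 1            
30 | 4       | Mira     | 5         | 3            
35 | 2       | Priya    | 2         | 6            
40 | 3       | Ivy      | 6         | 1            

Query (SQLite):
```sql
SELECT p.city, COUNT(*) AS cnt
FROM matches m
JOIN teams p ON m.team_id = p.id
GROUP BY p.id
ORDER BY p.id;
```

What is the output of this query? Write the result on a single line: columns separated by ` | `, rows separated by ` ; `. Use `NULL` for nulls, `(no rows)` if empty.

Join each matches row to its teams via team_id.
Group joined rows by teams.id; compute COUNT(*) per group.
  1: ids {3, 11, 14, 19, 25} → COUNT(*)=5
  2: ids {5, 27, 35} → COUNT(*)=3
  3: ids {13, 20, 22, 40} → COUNT(*)=4
  4: ids {29, 30} → COUNT(*)=2

Macau | 5 ; Edinburgh | 3 ; Macau | 4 ; Macau | 2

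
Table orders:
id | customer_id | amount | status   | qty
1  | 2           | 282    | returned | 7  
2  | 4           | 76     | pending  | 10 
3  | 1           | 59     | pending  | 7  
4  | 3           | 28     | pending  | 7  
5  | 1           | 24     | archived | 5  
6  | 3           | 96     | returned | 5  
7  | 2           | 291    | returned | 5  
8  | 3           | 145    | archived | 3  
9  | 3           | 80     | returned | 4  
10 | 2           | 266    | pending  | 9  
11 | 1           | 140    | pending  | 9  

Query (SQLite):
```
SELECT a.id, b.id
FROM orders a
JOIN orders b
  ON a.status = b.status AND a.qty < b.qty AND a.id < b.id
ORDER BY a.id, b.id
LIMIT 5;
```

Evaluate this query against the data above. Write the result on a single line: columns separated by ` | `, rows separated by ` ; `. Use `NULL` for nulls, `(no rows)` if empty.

Pairs (a,b) with same status, a.qty < b.qty, a.id < b.id.
status groups: archived:{5,8} pending:{2,3,4,10,11} returned:{1,6,7,9}
Ordered by (a.id, b.id); first 5.

3 | 10 ; 3 | 11 ; 4 | 10 ; 4 | 11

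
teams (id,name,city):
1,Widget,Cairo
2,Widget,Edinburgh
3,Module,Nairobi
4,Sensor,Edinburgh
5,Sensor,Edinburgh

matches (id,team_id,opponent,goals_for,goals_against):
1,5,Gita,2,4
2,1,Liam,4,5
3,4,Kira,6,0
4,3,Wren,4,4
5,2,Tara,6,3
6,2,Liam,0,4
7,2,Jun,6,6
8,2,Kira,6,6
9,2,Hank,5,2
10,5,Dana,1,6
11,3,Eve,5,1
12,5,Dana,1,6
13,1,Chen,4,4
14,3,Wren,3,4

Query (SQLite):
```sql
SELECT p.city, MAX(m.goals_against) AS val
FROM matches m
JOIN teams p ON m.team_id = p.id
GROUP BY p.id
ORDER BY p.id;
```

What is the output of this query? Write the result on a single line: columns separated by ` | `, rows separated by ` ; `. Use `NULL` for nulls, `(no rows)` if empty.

Cairo | 5 ; Edinburgh | 6 ; Nairobi | 4 ; Edinburgh | 0 ; Edinburgh | 6

Join each matches row to its teams via team_id.
Group joined rows by teams.id; compute MAX(m.goals_against) per group.
  1: ids {2, 13} → MAX(m.goals_against)=5
  2: ids {5, 6, 7, 8, 9} → MAX(m.goals_against)=6
  3: ids {4, 11, 14} → MAX(m.goals_against)=4
  4: ids {3} → MAX(m.goals_against)=0
  5: ids {1, 10, 12} → MAX(m.goals_against)=6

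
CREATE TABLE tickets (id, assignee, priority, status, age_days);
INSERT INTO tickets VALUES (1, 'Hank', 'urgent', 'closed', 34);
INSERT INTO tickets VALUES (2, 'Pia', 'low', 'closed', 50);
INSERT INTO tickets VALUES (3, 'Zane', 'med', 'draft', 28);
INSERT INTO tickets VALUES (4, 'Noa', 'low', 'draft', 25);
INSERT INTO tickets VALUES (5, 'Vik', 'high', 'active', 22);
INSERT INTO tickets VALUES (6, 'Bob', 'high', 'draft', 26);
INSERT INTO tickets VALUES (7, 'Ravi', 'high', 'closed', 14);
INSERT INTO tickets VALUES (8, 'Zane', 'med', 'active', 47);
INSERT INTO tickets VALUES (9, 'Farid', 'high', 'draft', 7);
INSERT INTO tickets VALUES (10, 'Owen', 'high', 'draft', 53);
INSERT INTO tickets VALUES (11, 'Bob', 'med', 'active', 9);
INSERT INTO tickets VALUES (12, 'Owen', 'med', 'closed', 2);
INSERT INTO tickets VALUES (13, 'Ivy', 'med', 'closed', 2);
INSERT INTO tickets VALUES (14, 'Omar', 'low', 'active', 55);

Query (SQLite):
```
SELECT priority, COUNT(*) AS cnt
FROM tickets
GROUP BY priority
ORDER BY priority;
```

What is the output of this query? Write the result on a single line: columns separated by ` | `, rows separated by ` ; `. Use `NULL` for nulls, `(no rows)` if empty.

Partition tickets by priority; compute COUNT(*) within each group.
  high: ids {5, 6, 7, 9, 10} → COUNT(*)=5
  low: ids {2, 4, 14} → COUNT(*)=3
  med: ids {3, 8, 11, 12, 13} → COUNT(*)=5
  urgent: ids {1} → COUNT(*)=1

high | 5 ; low | 3 ; med | 5 ; urgent | 1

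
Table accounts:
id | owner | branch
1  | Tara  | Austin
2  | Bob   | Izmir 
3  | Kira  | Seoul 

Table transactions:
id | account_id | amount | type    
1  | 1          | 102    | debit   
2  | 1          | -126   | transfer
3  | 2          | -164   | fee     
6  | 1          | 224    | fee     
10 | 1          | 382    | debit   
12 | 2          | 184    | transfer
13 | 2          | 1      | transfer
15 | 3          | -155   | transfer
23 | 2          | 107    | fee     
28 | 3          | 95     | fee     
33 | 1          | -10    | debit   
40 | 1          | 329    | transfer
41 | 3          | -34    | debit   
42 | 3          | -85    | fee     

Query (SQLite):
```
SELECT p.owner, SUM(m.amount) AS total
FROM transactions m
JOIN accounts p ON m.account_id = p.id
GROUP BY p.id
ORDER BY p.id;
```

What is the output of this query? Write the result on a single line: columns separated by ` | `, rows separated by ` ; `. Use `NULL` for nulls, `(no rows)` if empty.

Join each transactions row to its accounts via account_id.
Group joined rows by accounts.id; compute SUM(m.amount) per group.
  1: ids {1, 2, 6, 10, 33, 40} → SUM(m.amount)=901
  2: ids {3, 12, 13, 23} → SUM(m.amount)=128
  3: ids {15, 28, 41, 42} → SUM(m.amount)=-179

Tara | 901 ; Bob | 128 ; Kira | -179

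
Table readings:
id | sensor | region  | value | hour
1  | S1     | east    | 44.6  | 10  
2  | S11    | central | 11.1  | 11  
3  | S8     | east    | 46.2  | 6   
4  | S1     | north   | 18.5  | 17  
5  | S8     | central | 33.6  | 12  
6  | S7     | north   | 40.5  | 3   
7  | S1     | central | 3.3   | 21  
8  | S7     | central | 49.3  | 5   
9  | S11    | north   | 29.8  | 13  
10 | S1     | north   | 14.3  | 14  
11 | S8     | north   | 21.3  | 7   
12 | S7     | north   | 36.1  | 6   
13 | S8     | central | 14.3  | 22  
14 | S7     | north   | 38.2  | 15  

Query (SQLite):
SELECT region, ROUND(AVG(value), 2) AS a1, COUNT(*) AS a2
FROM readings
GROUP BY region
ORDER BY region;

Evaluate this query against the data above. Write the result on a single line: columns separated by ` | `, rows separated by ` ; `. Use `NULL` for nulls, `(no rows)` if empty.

central | 22.32 | 5 ; east | 45.4 | 2 ; north | 28.39 | 7

Group readings by region.
Per group compute: ROUND(AVG(value), 2), COUNT(*).
  central: ids {2, 5, 7, 8, 13} → ROUND(AVG(value), 2)=22.32, COUNT(*)=5
  east: ids {1, 3} → ROUND(AVG(value), 2)=45.4, COUNT(*)=2
  north: ids {4, 6, 9, 10, 11, 12, 14} → ROUND(AVG(value), 2)=28.39, COUNT(*)=7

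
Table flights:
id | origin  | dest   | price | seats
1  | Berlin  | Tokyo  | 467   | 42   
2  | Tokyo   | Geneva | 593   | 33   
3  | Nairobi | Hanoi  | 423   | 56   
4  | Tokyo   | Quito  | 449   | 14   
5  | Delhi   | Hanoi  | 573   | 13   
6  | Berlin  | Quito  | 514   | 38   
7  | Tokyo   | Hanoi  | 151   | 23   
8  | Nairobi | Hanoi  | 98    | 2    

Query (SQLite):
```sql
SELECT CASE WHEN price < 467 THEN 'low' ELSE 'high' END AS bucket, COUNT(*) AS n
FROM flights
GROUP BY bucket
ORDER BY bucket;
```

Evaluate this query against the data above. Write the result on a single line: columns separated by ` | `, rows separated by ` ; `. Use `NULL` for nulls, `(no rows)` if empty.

high | 4 ; low | 4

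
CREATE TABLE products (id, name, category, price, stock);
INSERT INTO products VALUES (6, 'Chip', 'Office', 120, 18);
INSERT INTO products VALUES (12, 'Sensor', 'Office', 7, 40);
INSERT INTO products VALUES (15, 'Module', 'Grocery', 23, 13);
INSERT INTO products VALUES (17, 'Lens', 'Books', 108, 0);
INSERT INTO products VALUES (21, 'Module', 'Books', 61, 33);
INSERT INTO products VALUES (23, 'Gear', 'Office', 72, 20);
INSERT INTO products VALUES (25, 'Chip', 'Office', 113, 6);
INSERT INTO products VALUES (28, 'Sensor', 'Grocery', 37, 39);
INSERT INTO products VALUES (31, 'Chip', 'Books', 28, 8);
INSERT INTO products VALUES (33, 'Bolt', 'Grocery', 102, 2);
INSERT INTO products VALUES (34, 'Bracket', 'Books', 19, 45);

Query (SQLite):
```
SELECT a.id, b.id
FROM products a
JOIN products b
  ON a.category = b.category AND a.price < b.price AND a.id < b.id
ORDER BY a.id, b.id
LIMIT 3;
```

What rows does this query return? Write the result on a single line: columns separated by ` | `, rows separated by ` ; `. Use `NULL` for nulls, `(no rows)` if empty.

Pairs (a,b) with same category, a.price < b.price, a.id < b.id.
category groups: Books:{17,21,31,34} Grocery:{15,28,33} Office:{6,12,23,25}
Ordered by (a.id, b.id); first 3.

12 | 23 ; 12 | 25 ; 15 | 28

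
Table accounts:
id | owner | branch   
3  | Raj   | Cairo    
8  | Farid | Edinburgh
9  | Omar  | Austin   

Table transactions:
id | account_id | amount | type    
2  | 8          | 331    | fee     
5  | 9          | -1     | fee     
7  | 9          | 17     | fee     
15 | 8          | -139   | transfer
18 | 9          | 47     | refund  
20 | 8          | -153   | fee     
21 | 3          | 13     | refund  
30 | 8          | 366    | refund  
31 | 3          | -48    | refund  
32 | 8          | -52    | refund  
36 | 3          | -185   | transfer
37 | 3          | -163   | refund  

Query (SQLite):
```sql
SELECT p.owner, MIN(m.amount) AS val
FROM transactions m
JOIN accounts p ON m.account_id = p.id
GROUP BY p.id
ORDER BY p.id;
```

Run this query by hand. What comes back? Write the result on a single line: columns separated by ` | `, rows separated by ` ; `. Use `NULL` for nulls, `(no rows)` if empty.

Join each transactions row to its accounts via account_id.
Group joined rows by accounts.id; compute MIN(m.amount) per group.
  3: ids {21, 31, 36, 37} → MIN(m.amount)=-185
  8: ids {2, 15, 20, 30, 32} → MIN(m.amount)=-153
  9: ids {5, 7, 18} → MIN(m.amount)=-1

Raj | -185 ; Farid | -153 ; Omar | -1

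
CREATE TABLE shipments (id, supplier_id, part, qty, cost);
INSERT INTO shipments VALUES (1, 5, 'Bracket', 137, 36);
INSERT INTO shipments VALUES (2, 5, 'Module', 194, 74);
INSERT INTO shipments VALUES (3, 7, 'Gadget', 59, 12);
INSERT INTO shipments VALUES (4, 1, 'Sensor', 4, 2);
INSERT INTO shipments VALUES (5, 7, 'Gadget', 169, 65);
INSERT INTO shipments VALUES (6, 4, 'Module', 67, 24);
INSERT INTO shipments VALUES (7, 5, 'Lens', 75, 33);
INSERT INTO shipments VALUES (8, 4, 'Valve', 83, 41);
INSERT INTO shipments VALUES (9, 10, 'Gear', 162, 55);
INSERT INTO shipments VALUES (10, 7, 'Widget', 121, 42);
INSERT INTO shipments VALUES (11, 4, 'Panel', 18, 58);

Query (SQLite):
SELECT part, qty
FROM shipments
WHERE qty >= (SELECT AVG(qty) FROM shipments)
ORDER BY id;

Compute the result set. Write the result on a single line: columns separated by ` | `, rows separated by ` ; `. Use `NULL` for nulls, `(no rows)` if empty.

Bracket | 137 ; Module | 194 ; Gadget | 169 ; Gear | 162 ; Widget | 121

Scalar subquery: AVG(qty) over all shipments rows = 99.0.
Keep rows where qty >= that value.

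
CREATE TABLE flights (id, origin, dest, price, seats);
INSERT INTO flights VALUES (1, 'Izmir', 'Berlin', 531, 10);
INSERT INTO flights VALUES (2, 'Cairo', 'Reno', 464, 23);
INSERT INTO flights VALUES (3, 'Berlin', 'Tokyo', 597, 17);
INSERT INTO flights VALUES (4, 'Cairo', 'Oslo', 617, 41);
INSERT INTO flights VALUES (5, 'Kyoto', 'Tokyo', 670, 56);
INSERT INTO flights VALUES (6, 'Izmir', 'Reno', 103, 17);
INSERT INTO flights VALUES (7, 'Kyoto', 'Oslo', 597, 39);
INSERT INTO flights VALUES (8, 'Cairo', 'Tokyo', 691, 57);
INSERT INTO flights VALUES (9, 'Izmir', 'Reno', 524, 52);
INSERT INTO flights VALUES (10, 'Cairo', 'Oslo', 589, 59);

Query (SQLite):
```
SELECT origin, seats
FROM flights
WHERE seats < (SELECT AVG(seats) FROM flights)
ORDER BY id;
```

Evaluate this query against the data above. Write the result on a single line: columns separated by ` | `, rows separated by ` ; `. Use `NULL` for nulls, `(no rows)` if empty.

Scalar subquery: AVG(seats) over all flights rows = 37.1.
Keep rows where seats < that value.

Izmir | 10 ; Cairo | 23 ; Berlin | 17 ; Izmir | 17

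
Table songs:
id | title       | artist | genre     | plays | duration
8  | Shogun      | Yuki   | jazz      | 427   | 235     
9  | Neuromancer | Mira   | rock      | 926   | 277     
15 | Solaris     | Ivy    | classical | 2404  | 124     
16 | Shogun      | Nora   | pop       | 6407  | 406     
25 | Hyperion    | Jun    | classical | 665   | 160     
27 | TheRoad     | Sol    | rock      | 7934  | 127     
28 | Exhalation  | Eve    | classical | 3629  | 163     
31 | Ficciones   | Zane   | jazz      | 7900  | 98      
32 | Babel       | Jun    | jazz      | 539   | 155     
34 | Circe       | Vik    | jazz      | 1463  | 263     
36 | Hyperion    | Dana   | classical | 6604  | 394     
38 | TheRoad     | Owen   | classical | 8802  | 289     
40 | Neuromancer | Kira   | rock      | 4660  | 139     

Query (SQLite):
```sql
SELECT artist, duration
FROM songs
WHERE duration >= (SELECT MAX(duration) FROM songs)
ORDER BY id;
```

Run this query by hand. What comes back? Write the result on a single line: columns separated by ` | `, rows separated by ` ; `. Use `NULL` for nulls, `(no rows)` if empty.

Nora | 406

Scalar subquery: MAX(duration) over all songs rows = 406.
Keep rows where duration >= that value.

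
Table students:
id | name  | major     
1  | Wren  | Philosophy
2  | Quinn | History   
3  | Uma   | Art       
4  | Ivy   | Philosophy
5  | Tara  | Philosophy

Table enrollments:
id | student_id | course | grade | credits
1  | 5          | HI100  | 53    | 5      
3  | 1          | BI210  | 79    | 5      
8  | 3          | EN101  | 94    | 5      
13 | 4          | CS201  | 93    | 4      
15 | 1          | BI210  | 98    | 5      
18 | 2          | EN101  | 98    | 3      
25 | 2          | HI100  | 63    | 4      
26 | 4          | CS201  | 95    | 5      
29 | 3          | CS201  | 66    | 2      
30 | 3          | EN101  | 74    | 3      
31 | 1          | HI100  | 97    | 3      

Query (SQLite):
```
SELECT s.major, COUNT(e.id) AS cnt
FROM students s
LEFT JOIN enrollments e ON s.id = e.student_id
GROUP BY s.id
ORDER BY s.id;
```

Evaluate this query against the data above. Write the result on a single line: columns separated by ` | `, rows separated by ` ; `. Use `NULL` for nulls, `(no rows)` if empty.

Philosophy | 3 ; History | 2 ; Art | 3 ; Philosophy | 2 ; Philosophy | 1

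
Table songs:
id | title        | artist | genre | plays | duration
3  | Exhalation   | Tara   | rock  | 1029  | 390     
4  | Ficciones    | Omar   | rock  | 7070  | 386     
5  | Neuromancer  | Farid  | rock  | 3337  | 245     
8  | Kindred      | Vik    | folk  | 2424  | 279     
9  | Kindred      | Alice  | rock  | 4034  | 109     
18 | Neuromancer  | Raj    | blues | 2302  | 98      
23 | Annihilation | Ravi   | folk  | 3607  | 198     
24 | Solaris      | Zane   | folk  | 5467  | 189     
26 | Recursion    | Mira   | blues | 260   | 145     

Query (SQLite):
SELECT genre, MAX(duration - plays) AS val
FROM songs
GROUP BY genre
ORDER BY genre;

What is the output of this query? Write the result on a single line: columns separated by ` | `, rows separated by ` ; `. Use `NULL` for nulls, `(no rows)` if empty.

blues | -115 ; folk | -2145 ; rock | -639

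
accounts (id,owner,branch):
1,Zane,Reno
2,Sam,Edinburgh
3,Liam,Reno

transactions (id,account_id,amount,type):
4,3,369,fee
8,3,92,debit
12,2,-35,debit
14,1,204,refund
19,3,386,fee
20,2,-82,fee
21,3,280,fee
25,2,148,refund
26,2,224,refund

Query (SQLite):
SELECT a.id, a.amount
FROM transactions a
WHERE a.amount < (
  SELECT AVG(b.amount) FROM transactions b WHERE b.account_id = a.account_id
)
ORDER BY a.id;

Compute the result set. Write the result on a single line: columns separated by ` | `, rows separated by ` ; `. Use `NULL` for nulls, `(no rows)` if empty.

8 | 92 ; 12 | -35 ; 20 | -82 ; 21 | 280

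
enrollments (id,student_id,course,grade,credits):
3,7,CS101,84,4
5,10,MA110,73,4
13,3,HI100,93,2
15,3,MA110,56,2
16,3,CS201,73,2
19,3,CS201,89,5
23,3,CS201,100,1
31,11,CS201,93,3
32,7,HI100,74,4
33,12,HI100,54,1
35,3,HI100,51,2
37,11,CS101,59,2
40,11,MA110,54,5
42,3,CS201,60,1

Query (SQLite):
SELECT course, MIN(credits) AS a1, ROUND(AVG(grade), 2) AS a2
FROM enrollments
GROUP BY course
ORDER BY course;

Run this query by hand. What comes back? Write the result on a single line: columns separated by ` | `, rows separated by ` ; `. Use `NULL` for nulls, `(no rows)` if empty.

CS101 | 2 | 71.5 ; CS201 | 1 | 83 ; HI100 | 1 | 68 ; MA110 | 2 | 61

Group enrollments by course.
Per group compute: MIN(credits), ROUND(AVG(grade), 2).
  CS101: ids {3, 37} → MIN(credits)=2, ROUND(AVG(grade), 2)=71.5
  CS201: ids {16, 19, 23, 31, 42} → MIN(credits)=1, ROUND(AVG(grade), 2)=83
  HI100: ids {13, 32, 33, 35} → MIN(credits)=1, ROUND(AVG(grade), 2)=68
  MA110: ids {5, 15, 40} → MIN(credits)=2, ROUND(AVG(grade), 2)=61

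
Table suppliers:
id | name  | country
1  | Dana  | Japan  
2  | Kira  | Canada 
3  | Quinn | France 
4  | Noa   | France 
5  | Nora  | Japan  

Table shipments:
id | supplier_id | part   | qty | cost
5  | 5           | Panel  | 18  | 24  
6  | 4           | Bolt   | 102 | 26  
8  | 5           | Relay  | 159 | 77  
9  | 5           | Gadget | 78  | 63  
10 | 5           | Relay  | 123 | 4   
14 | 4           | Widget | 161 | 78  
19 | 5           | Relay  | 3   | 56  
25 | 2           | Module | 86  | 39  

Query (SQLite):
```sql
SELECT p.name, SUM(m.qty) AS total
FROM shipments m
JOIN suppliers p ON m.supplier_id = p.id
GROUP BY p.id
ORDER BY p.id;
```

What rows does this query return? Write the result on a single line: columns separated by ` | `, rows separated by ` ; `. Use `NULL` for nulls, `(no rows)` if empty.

Kira | 86 ; Noa | 263 ; Nora | 381

Join each shipments row to its suppliers via supplier_id.
Group joined rows by suppliers.id; compute SUM(m.qty) per group.
  2: ids {25} → SUM(m.qty)=86
  4: ids {6, 14} → SUM(m.qty)=263
  5: ids {5, 8, 9, 10, 19} → SUM(m.qty)=381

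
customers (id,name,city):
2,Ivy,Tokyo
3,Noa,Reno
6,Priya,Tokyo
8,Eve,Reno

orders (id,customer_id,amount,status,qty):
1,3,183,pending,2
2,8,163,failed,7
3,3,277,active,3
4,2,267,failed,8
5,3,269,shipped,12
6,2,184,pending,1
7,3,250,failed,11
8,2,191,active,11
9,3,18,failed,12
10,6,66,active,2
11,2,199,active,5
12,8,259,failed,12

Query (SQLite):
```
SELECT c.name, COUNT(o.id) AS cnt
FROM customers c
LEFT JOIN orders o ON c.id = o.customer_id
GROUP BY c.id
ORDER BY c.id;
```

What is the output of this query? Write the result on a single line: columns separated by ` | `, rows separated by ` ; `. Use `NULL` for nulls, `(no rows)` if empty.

LEFT JOIN keeps every customers row; unmatched ones get NULL for orders columns.
Group by customers.id and compute COUNT(o.id). COUNT(col) of an all-NULL group is 0.
  2: ids {4, 6, 8, 11} → COUNT(o.id)=4
  3: ids {1, 3, 5, 7, 9} → COUNT(o.id)=5
  6: ids {10} → COUNT(o.id)=1
  8: ids {2, 12} → COUNT(o.id)=2

Ivy | 4 ; Noa | 5 ; Priya | 1 ; Eve | 2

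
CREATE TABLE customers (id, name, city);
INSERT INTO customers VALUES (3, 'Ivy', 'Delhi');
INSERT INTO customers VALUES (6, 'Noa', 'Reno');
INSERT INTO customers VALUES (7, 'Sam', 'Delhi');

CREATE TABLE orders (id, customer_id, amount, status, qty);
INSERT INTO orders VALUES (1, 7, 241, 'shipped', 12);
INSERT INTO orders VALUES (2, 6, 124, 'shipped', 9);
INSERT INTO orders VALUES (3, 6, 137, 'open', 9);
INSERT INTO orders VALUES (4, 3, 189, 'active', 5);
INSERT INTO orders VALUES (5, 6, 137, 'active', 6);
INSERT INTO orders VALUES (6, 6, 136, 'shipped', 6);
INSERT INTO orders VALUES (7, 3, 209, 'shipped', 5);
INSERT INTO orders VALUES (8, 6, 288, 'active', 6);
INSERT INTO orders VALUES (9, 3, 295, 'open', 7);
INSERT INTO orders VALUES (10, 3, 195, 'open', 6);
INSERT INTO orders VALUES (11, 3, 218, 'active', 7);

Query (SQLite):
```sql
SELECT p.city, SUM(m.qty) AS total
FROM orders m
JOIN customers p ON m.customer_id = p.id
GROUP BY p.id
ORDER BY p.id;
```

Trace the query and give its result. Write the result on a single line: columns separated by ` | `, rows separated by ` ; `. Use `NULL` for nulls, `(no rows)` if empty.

Join each orders row to its customers via customer_id.
Group joined rows by customers.id; compute SUM(m.qty) per group.
  3: ids {4, 7, 9, 10, 11} → SUM(m.qty)=30
  6: ids {2, 3, 5, 6, 8} → SUM(m.qty)=36
  7: ids {1} → SUM(m.qty)=12

Delhi | 30 ; Reno | 36 ; Delhi | 12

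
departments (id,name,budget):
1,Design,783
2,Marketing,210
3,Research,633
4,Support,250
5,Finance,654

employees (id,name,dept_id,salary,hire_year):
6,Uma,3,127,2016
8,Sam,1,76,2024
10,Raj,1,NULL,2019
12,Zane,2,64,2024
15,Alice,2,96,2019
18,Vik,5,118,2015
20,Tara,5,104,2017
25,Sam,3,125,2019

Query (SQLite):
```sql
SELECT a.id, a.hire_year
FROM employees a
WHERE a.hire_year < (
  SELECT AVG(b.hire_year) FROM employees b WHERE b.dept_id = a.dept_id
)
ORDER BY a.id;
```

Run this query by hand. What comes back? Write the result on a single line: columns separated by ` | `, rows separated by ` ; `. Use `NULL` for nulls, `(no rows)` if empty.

6 | 2016 ; 10 | 2019 ; 15 | 2019 ; 18 | 2015

For each employees row a, compute AVG(hire_year) over rows sharing a.dept_id.
Keep row a if a.hire_year < that per-group AVG.
  dept_id=1: AVG(hire_year) = 2021.5
  dept_id=2: AVG(hire_year) = 2021.5
  dept_id=3: AVG(hire_year) = 2017.5
  dept_id=5: AVG(hire_year) = 2016.0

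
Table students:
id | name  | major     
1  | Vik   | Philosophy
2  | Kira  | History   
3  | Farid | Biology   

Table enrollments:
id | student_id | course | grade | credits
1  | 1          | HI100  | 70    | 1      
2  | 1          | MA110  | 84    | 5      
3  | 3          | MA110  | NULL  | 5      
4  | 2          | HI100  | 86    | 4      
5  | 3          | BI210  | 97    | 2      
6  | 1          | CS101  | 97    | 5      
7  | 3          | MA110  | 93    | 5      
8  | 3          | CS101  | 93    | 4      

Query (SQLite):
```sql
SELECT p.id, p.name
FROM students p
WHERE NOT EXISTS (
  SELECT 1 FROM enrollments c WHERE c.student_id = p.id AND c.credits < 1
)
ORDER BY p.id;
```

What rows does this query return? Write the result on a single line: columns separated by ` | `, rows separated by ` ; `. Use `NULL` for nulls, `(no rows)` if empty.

1 | Vik ; 2 | Kira ; 3 | Farid

For each students row, check whether any enrollments with matching student_id has credits < 1.
Keep rows where that is false.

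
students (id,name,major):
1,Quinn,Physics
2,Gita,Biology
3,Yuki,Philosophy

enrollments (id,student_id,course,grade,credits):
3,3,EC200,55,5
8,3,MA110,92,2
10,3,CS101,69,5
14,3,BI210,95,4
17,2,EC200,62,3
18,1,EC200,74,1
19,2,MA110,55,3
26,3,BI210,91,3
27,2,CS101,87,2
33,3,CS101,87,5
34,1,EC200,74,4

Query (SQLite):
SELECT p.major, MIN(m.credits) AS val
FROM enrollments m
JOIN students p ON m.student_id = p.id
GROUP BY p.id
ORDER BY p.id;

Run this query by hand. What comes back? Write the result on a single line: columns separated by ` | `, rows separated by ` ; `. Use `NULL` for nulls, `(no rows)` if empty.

Physics | 1 ; Biology | 2 ; Philosophy | 2

Join each enrollments row to its students via student_id.
Group joined rows by students.id; compute MIN(m.credits) per group.
  1: ids {18, 34} → MIN(m.credits)=1
  2: ids {17, 19, 27} → MIN(m.credits)=2
  3: ids {3, 8, 10, 14, 26, 33} → MIN(m.credits)=2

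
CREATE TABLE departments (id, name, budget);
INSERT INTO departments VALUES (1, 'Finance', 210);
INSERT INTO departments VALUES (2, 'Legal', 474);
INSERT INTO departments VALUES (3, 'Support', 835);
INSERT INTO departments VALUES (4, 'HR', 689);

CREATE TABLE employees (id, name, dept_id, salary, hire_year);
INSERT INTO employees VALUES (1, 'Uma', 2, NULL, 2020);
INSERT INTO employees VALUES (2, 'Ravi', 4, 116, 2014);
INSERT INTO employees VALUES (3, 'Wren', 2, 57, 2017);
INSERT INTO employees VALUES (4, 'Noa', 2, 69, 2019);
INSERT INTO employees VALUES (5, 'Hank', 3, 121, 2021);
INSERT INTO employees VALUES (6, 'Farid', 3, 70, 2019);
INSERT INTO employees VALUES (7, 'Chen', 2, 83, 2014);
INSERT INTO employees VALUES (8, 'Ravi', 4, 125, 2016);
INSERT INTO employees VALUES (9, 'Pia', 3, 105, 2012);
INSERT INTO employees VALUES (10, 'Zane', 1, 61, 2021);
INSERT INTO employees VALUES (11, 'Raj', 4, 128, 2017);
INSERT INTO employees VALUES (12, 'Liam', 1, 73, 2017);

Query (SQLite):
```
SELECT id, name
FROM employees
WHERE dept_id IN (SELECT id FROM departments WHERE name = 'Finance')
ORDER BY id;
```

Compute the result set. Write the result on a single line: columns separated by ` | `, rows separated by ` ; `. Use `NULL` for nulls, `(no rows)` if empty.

10 | Zane ; 12 | Liam

Inner query: departments.id where name = 'Finance'.
Outer: keep employees rows whose dept_id is in that set.
Inner query → {1}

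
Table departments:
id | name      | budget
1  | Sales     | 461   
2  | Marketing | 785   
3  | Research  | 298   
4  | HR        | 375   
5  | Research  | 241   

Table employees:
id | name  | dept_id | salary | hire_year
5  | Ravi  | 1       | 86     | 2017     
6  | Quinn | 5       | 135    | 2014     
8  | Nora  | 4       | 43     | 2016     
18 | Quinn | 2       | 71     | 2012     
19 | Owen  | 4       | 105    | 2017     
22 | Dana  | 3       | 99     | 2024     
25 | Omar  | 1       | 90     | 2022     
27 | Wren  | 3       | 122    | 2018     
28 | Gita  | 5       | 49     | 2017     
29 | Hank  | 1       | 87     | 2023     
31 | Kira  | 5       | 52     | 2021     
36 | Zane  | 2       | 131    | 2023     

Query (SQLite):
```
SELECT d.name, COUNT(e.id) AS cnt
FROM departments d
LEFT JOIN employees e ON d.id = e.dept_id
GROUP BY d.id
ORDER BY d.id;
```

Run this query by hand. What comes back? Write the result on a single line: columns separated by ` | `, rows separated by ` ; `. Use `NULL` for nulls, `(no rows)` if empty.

Sales | 3 ; Marketing | 2 ; Research | 2 ; HR | 2 ; Research | 3

LEFT JOIN keeps every departments row; unmatched ones get NULL for employees columns.
Group by departments.id and compute COUNT(e.id). COUNT(col) of an all-NULL group is 0.
  1: ids {5, 25, 29} → COUNT(e.id)=3
  2: ids {18, 36} → COUNT(e.id)=2
  3: ids {22, 27} → COUNT(e.id)=2
  4: ids {8, 19} → COUNT(e.id)=2
  5: ids {6, 28, 31} → COUNT(e.id)=3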